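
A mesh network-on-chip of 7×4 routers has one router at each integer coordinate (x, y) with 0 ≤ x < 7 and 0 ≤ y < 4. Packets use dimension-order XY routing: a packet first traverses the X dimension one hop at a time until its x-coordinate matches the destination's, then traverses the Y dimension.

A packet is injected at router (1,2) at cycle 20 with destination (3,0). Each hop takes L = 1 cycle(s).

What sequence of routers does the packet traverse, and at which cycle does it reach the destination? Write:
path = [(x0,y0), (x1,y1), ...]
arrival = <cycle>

src (1,2)  cyc=20
E→(2,2)  cyc=21
E→(3,2)  cyc=22
S→(3,1)  cyc=23
S→(3,0)  cyc=24

path = [(1,2), (2,2), (3,2), (3,1), (3,0)]
arrival = 24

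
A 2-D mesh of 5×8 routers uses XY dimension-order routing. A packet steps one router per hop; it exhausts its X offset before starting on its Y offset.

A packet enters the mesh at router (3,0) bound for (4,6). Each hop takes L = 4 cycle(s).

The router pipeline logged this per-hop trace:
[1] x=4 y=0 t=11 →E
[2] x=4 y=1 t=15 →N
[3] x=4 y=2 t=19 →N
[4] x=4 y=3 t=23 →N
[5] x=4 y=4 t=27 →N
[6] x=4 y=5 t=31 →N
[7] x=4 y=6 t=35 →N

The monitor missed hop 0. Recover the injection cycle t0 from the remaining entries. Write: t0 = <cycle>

t0 = 7

cyc[1] = 11 and cyc[k] = t0 + k·L for every k.
Subtract one hop: t0 = 11 − 4 = 7.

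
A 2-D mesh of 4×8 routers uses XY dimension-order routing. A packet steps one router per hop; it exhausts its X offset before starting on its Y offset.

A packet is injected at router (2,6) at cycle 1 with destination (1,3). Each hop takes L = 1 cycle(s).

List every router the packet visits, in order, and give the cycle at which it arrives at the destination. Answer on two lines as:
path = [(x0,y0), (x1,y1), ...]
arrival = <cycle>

[0] x=2 y=6 t=1
[1] x=1 y=6 t=2 →W
[2] x=1 y=5 t=3 →S
[3] x=1 y=4 t=4 →S
[4] x=1 y=3 t=5 →S

path = [(2,6), (1,6), (1,5), (1,4), (1,3)]
arrival = 5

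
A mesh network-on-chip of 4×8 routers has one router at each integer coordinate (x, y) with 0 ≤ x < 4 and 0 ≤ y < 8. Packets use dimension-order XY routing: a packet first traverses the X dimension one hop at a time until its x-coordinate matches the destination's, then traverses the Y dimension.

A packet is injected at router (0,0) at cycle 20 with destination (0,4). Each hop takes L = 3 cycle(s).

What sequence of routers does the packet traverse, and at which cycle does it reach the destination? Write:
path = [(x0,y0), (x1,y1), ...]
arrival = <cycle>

#0 — 0,0 | c20
#1 — 0,1 | c23 | N
#2 — 0,2 | c26 | N
#3 — 0,3 | c29 | N
#4 — 0,4 | c32 | N

path = [(0,0), (0,1), (0,2), (0,3), (0,4)]
arrival = 32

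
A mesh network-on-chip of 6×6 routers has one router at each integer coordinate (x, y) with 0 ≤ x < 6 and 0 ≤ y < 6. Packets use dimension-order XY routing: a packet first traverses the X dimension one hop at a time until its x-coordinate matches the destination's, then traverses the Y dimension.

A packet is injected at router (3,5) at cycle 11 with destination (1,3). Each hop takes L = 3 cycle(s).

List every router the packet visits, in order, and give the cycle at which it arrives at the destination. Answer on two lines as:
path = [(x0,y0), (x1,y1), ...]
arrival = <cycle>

path = [(3,5), (2,5), (1,5), (1,4), (1,3)]
arrival = 23

src (3,5)  cyc=11
W→(2,5)  cyc=14
W→(1,5)  cyc=17
S→(1,4)  cyc=20
S→(1,3)  cyc=23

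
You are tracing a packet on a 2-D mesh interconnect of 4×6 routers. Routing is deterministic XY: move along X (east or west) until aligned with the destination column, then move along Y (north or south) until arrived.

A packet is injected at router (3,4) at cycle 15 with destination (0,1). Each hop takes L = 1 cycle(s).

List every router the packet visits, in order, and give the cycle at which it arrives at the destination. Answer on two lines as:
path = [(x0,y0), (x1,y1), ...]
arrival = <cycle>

path = [(3,4), (2,4), (1,4), (0,4), (0,3), (0,2), (0,1)]
arrival = 21

#0 — 3,4 | c15
#1 — 2,4 | c16 | W
#2 — 1,4 | c17 | W
#3 — 0,4 | c18 | W
#4 — 0,3 | c19 | S
#5 — 0,2 | c20 | S
#6 — 0,1 | c21 | S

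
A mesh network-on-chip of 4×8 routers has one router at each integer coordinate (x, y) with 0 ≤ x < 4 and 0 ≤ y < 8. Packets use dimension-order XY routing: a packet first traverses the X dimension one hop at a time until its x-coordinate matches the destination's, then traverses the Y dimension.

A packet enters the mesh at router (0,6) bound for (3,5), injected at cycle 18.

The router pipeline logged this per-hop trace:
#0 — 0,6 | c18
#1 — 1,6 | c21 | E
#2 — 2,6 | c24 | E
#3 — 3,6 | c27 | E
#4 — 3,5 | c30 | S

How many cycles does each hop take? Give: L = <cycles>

L = 3

cyc[1] − cyc[0] = 21 − 18 = 3.
Each hop adds L, hence L = 3.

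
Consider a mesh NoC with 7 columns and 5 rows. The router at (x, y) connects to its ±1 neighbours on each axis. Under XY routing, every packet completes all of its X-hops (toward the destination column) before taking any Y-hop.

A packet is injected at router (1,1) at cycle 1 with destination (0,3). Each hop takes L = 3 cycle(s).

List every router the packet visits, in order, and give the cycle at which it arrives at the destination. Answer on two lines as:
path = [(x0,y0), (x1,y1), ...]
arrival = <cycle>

[0] x=1 y=1 t=1
[1] x=0 y=1 t=4 →W
[2] x=0 y=2 t=7 →N
[3] x=0 y=3 t=10 →N

path = [(1,1), (0,1), (0,2), (0,3)]
arrival = 10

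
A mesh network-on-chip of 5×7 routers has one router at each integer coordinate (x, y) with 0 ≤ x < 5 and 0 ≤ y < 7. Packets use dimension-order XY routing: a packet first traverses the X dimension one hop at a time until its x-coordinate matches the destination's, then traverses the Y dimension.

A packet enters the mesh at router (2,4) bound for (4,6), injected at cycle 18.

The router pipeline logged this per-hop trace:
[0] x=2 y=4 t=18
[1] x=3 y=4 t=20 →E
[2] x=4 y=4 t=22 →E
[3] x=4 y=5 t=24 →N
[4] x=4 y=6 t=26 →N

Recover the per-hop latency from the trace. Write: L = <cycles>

cyc[1] − cyc[0] = 20 − 18 = 2.
Each hop adds L, hence L = 2.

L = 2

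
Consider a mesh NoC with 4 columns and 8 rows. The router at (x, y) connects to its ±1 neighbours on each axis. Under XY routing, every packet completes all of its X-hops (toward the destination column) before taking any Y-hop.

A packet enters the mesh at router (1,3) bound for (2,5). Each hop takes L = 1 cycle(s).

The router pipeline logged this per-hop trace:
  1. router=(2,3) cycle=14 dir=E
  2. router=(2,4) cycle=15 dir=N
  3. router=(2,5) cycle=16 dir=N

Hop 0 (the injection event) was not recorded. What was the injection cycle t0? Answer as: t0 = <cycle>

At hop 1 the cycle is 14; in general cyc_k = t0 + kL.
Subtract one hop: t0 = 14 − 1 = 13.

t0 = 13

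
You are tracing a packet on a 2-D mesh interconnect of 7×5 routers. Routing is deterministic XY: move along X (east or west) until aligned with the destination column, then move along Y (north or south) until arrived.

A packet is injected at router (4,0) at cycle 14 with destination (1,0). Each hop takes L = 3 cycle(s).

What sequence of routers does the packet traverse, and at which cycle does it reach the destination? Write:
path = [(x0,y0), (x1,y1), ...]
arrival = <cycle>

path = [(4,0), (3,0), (2,0), (1,0)]
arrival = 23

  0. router=(4,0) cycle=14 (inject)
  1. router=(3,0) cycle=17 dir=W
  2. router=(2,0) cycle=20 dir=W
  3. router=(1,0) cycle=23 dir=W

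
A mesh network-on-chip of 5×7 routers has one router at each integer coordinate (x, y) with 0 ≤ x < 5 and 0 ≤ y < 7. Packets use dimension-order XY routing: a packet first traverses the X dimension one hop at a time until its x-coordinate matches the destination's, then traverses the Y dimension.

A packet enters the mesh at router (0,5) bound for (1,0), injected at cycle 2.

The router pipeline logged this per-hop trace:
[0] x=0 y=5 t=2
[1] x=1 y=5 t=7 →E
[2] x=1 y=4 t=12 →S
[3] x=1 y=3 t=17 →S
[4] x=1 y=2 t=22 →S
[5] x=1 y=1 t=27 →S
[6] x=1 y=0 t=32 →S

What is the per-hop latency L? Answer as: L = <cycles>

L = 5

From hop 0 (2) to hop 1 (7): +5 cycles.
Per-hop latency L = Δcyc = 5.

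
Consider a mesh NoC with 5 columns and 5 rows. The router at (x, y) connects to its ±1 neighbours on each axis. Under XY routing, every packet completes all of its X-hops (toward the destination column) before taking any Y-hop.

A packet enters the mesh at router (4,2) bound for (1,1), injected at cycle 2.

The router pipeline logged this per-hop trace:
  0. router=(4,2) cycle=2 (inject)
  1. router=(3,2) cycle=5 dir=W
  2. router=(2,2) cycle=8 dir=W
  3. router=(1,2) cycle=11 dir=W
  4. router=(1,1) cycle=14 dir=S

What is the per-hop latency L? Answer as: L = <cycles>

L = 3

From hop 0 (2) to hop 1 (5): +3 cycles.
Per-hop latency L = Δcyc = 3.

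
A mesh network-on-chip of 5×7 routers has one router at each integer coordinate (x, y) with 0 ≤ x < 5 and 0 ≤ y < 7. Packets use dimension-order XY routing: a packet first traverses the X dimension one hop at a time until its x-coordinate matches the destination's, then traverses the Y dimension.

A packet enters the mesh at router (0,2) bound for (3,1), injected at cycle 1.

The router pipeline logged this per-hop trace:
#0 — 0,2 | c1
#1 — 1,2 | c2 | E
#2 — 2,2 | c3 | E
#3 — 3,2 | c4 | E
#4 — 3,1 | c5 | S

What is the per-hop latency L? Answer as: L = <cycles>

From hop 0 (1) to hop 1 (2): +1 cycles.
Per-hop latency L = Δcyc = 1.

L = 1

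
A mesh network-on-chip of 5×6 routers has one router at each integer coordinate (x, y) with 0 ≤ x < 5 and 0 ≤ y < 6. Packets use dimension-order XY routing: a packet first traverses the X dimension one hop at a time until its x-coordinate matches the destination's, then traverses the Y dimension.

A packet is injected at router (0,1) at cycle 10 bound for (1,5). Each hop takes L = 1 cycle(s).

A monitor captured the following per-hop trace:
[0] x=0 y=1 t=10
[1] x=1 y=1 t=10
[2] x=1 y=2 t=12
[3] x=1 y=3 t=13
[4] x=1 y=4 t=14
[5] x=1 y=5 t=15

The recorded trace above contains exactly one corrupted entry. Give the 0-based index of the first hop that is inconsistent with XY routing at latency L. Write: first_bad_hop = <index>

  1: Δx=+1 Δy=+0 Δt=0 [BAD: Δcyc=0≠L]

first_bad_hop = 1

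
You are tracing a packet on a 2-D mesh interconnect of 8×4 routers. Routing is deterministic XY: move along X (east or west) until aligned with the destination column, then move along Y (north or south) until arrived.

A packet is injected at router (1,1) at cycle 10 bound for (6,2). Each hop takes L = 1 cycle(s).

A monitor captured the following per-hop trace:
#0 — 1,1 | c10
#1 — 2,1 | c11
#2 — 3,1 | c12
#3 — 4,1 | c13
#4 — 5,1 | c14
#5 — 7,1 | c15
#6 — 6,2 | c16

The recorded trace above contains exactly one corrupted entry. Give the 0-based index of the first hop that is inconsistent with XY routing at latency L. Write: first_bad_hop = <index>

first_bad_hop = 5

  1: Δx=+1 Δy=+0 Δt=1 [ok]
  2: Δx=+1 Δy=+0 Δt=1 [ok]
  3: Δx=+1 Δy=+0 Δt=1 [ok]
  4: Δx=+1 Δy=+0 Δt=1 [ok]
  5: Δx=+2 Δy=+0 Δt=1 [BAD: non-unit step]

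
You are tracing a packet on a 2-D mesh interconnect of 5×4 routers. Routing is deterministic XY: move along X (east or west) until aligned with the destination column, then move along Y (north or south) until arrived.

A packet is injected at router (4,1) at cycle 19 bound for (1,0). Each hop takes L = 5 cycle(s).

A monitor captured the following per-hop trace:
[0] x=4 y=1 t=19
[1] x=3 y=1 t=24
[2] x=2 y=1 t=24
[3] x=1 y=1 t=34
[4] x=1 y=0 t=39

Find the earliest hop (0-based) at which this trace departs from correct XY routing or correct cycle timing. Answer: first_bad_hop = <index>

first_bad_hop = 2

hop 1: step (-1,+0), +5 cyc — ok
hop 2: step (-1,+0), +0 cyc — BAD: Δcyc=0≠L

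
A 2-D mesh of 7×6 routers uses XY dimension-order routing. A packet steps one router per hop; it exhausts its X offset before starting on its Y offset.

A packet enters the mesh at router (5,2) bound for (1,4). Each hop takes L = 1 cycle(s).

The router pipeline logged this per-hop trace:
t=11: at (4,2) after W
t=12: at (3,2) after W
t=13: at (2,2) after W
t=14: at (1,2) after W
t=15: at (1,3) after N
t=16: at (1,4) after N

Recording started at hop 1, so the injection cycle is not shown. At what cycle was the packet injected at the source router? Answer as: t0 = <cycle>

t0 = 10

The first recorded entry is hop 1 at cycle 11.
So t0 = 11 − 1·1 = 10.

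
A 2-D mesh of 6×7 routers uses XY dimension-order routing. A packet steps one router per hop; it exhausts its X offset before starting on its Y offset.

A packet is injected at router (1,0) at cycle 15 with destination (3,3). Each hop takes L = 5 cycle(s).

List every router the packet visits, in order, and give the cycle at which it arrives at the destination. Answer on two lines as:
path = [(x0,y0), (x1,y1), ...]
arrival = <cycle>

path = [(1,0), (2,0), (3,0), (3,1), (3,2), (3,3)]
arrival = 40

hop 0: (1,0) @ cyc 15
hop 1: (2,0) @ cyc 20  [E]
hop 2: (3,0) @ cyc 25  [E]
hop 3: (3,1) @ cyc 30  [N]
hop 4: (3,2) @ cyc 35  [N]
hop 5: (3,3) @ cyc 40  [N]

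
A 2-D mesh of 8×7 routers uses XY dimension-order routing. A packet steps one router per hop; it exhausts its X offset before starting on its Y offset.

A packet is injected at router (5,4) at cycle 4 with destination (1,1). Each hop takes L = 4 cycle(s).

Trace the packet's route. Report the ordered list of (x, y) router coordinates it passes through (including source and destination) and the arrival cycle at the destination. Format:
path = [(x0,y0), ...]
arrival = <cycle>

#0 — 5,4 | c4
#1 — 4,4 | c8 | W
#2 — 3,4 | c12 | W
#3 — 2,4 | c16 | W
#4 — 1,4 | c20 | W
#5 — 1,3 | c24 | S
#6 — 1,2 | c28 | S
#7 — 1,1 | c32 | S

path = [(5,4), (4,4), (3,4), (2,4), (1,4), (1,3), (1,2), (1,1)]
arrival = 32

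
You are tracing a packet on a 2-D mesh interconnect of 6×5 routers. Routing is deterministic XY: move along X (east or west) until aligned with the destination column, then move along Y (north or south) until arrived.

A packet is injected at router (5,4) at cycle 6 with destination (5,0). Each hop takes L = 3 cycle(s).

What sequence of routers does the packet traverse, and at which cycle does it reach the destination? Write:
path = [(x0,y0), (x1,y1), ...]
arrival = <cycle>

path = [(5,4), (5,3), (5,2), (5,1), (5,0)]
arrival = 18

  0. router=(5,4) cycle=6 (inject)
  1. router=(5,3) cycle=9 dir=S
  2. router=(5,2) cycle=12 dir=S
  3. router=(5,1) cycle=15 dir=S
  4. router=(5,0) cycle=18 dir=S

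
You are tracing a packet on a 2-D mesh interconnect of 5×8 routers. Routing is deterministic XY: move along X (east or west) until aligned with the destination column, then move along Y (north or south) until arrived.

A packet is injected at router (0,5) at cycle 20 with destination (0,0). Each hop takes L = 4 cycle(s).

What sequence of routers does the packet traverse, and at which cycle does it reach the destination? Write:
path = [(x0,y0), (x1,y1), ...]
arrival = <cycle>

path = [(0,5), (0,4), (0,3), (0,2), (0,1), (0,0)]
arrival = 40

#0 — 0,5 | c20
#1 — 0,4 | c24 | S
#2 — 0,3 | c28 | S
#3 — 0,2 | c32 | S
#4 — 0,1 | c36 | S
#5 — 0,0 | c40 | S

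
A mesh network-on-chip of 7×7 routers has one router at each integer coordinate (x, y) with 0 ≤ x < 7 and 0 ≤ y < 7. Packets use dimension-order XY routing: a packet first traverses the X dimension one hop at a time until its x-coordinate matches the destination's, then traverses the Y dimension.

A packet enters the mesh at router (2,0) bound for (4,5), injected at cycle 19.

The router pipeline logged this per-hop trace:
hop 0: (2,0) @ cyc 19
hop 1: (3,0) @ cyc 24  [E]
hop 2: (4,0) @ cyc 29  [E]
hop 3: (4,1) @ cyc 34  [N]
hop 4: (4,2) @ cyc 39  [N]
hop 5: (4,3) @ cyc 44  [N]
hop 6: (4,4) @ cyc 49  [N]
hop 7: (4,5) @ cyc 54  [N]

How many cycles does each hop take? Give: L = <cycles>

L = 5

Δcyc across hop 0→1: 24 − 19 = 5.
Per-hop latency L = Δcyc = 5.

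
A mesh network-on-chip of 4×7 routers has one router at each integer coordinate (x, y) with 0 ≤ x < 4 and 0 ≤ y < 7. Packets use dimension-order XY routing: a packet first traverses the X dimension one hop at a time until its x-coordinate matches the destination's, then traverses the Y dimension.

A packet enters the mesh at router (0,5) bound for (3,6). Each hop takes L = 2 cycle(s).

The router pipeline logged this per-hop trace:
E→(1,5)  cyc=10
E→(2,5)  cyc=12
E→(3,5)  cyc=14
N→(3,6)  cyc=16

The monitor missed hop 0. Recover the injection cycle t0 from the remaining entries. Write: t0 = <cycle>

At hop 1 the cycle is 10; in general cyc_k = t0 + kL.
So t0 = 10 − 1·2 = 8.

t0 = 8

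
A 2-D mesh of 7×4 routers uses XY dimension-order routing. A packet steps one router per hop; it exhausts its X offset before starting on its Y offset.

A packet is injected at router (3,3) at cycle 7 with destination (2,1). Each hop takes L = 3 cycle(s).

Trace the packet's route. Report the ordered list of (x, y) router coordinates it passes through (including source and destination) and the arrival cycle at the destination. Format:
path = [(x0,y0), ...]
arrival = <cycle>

  0. router=(3,3) cycle=7 (inject)
  1. router=(2,3) cycle=10 dir=W
  2. router=(2,2) cycle=13 dir=S
  3. router=(2,1) cycle=16 dir=S

path = [(3,3), (2,3), (2,2), (2,1)]
arrival = 16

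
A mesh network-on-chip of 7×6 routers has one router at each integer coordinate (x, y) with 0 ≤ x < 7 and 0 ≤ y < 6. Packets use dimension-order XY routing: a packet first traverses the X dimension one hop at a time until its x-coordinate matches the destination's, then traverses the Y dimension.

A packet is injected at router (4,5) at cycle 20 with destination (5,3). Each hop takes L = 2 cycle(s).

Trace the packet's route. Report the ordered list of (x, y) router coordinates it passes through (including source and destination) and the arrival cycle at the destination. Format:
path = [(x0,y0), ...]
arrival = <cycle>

#0 — 4,5 | c20
#1 — 5,5 | c22 | E
#2 — 5,4 | c24 | S
#3 — 5,3 | c26 | S

path = [(4,5), (5,5), (5,4), (5,3)]
arrival = 26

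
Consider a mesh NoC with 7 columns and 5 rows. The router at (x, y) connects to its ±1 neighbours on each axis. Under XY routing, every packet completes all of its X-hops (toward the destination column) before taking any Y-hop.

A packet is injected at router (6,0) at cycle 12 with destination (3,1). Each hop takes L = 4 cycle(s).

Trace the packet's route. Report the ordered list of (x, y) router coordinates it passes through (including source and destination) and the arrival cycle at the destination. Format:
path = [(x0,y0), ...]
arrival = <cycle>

path = [(6,0), (5,0), (4,0), (3,0), (3,1)]
arrival = 28

hop 0: (6,0) @ cyc 12
hop 1: (5,0) @ cyc 16  [W]
hop 2: (4,0) @ cyc 20  [W]
hop 3: (3,0) @ cyc 24  [W]
hop 4: (3,1) @ cyc 28  [N]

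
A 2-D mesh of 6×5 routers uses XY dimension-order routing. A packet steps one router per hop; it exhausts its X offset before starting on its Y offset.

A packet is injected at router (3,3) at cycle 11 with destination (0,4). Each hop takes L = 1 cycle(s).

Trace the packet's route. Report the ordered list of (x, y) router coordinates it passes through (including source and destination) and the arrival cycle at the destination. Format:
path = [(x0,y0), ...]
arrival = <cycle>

[0] x=3 y=3 t=11
[1] x=2 y=3 t=12 →W
[2] x=1 y=3 t=13 →W
[3] x=0 y=3 t=14 →W
[4] x=0 y=4 t=15 →N

path = [(3,3), (2,3), (1,3), (0,3), (0,4)]
arrival = 15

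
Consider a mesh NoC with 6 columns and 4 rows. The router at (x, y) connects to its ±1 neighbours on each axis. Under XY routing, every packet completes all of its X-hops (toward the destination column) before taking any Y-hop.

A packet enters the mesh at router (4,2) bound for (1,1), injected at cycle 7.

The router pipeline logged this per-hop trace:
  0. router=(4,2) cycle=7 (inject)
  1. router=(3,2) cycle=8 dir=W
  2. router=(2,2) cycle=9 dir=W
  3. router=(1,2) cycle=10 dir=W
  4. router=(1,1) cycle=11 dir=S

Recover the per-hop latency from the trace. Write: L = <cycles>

L = 1

Between hops 0 and 1 the cycle counter advances 8 − 7 = 1.
Each hop adds L, hence L = 1.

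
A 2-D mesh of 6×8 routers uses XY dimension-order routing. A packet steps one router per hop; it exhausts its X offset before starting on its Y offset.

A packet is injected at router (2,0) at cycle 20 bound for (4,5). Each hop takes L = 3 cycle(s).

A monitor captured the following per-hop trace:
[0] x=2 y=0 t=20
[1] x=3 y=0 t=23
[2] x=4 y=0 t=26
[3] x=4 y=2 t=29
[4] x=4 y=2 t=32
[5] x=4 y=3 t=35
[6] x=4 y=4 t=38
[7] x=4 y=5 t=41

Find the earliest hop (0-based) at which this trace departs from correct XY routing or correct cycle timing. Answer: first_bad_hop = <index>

first_bad_hop = 3

check 1→ d=(1,0) cyc+3: ok
check 2→ d=(1,0) cyc+3: ok
check 3→ d=(0,2) cyc+3: BAD: non-unit step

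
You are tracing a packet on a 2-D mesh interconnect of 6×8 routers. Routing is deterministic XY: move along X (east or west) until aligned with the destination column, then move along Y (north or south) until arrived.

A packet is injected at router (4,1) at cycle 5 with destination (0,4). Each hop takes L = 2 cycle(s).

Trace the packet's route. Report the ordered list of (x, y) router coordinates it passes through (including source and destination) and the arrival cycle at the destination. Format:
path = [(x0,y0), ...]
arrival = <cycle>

path = [(4,1), (3,1), (2,1), (1,1), (0,1), (0,2), (0,3), (0,4)]
arrival = 19

src (4,1)  cyc=5
W→(3,1)  cyc=7
W→(2,1)  cyc=9
W→(1,1)  cyc=11
W→(0,1)  cyc=13
N→(0,2)  cyc=15
N→(0,3)  cyc=17
N→(0,4)  cyc=19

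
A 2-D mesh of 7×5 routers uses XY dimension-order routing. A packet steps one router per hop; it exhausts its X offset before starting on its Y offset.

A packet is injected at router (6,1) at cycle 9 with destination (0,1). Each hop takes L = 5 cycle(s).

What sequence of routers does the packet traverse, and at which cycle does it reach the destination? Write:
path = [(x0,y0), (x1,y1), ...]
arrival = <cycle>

src (6,1)  cyc=9
W→(5,1)  cyc=14
W→(4,1)  cyc=19
W→(3,1)  cyc=24
W→(2,1)  cyc=29
W→(1,1)  cyc=34
W→(0,1)  cyc=39

path = [(6,1), (5,1), (4,1), (3,1), (2,1), (1,1), (0,1)]
arrival = 39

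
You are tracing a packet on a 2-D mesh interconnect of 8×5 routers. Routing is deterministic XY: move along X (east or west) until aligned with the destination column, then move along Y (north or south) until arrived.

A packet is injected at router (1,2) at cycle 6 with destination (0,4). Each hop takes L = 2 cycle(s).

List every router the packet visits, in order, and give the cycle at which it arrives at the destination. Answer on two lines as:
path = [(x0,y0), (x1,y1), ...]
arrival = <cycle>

path = [(1,2), (0,2), (0,3), (0,4)]
arrival = 12

  0. router=(1,2) cycle=6 (inject)
  1. router=(0,2) cycle=8 dir=W
  2. router=(0,3) cycle=10 dir=N
  3. router=(0,4) cycle=12 dir=N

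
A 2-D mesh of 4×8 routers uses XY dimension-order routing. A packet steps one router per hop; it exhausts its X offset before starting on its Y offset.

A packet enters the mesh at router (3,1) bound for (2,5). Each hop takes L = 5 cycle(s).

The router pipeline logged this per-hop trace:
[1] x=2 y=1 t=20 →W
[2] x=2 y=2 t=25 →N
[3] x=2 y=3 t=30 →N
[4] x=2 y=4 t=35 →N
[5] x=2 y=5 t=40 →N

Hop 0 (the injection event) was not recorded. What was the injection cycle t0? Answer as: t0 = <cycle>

t0 = 15

The first recorded entry is hop 1 at cycle 20.
t0 = cyc[1] − L = 20 − 5 = 15.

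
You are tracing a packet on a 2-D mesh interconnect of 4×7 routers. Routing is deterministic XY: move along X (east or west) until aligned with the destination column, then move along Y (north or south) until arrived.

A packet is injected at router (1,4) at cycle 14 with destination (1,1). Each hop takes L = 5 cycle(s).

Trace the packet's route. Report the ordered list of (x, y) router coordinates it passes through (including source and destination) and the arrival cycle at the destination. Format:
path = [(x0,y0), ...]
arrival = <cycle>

t=14: at (1,4)
t=19: at (1,3) after S
t=24: at (1,2) after S
t=29: at (1,1) after S

path = [(1,4), (1,3), (1,2), (1,1)]
arrival = 29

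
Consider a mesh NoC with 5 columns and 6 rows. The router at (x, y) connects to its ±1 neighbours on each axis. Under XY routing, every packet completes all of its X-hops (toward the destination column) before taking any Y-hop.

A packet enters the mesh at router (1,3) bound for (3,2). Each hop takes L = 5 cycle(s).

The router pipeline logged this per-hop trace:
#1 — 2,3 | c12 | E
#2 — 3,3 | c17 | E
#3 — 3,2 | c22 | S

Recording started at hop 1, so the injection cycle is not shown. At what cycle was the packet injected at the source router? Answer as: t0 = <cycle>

The first recorded entry is hop 1 at cycle 12.
t0 = cyc[1] − L = 12 − 5 = 7.

t0 = 7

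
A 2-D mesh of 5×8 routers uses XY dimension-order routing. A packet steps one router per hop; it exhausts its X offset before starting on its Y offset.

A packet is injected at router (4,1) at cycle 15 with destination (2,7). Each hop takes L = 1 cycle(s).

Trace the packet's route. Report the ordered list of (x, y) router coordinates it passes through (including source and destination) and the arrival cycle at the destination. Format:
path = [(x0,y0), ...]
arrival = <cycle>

path = [(4,1), (3,1), (2,1), (2,2), (2,3), (2,4), (2,5), (2,6), (2,7)]
arrival = 23

hop 0: (4,1) @ cyc 15
hop 1: (3,1) @ cyc 16  [W]
hop 2: (2,1) @ cyc 17  [W]
hop 3: (2,2) @ cyc 18  [N]
hop 4: (2,3) @ cyc 19  [N]
hop 5: (2,4) @ cyc 20  [N]
hop 6: (2,5) @ cyc 21  [N]
hop 7: (2,6) @ cyc 22  [N]
hop 8: (2,7) @ cyc 23  [N]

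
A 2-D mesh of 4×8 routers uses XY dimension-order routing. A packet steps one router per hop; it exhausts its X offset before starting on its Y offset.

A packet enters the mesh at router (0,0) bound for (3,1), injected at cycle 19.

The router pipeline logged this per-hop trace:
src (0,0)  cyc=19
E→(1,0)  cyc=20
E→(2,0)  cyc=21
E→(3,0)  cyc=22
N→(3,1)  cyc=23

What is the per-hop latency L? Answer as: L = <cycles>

L = 1

From hop 0 (19) to hop 1 (20): +1 cycles.
Per-hop latency L = Δcyc = 1.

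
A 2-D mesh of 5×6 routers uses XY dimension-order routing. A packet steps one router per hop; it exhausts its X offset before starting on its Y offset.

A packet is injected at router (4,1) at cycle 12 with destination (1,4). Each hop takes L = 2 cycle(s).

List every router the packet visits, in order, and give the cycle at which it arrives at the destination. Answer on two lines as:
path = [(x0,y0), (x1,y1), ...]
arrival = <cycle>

path = [(4,1), (3,1), (2,1), (1,1), (1,2), (1,3), (1,4)]
arrival = 24

t=12: at (4,1)
t=14: at (3,1) after W
t=16: at (2,1) after W
t=18: at (1,1) after W
t=20: at (1,2) after N
t=22: at (1,3) after N
t=24: at (1,4) after N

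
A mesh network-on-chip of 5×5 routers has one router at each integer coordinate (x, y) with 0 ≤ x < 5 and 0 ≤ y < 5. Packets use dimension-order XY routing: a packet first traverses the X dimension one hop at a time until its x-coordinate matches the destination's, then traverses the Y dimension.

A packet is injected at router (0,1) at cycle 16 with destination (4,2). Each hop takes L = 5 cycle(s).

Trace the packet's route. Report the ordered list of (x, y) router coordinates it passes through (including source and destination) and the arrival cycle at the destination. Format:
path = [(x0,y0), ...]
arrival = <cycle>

path = [(0,1), (1,1), (2,1), (3,1), (4,1), (4,2)]
arrival = 41

#0 — 0,1 | c16
#1 — 1,1 | c21 | E
#2 — 2,1 | c26 | E
#3 — 3,1 | c31 | E
#4 — 4,1 | c36 | E
#5 — 4,2 | c41 | N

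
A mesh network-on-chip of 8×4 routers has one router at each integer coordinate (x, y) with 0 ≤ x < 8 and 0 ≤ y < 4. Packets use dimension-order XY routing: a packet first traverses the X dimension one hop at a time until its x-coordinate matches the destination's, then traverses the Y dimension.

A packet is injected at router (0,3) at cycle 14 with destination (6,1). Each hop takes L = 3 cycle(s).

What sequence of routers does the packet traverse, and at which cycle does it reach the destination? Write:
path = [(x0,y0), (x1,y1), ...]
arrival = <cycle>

path = [(0,3), (1,3), (2,3), (3,3), (4,3), (5,3), (6,3), (6,2), (6,1)]
arrival = 38

t=14: at (0,3)
t=17: at (1,3) after E
t=20: at (2,3) after E
t=23: at (3,3) after E
t=26: at (4,3) after E
t=29: at (5,3) after E
t=32: at (6,3) after E
t=35: at (6,2) after S
t=38: at (6,1) after S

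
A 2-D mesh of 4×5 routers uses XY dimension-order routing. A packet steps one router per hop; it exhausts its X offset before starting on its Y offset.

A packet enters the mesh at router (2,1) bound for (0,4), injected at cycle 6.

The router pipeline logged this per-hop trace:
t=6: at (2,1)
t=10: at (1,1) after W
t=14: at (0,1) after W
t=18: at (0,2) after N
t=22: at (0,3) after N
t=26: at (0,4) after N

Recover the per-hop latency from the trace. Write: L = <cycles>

Between hops 0 and 1 the cycle counter advances 10 − 6 = 4.
That increment is L by definition: L = 4.

L = 4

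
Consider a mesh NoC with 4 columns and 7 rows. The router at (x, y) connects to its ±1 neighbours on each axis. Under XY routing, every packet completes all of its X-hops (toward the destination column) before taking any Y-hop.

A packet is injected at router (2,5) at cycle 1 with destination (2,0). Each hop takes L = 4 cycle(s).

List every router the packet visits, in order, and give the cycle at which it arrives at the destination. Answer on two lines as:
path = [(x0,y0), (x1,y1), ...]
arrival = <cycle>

t=1: at (2,5)
t=5: at (2,4) after S
t=9: at (2,3) after S
t=13: at (2,2) after S
t=17: at (2,1) after S
t=21: at (2,0) after S

path = [(2,5), (2,4), (2,3), (2,2), (2,1), (2,0)]
arrival = 21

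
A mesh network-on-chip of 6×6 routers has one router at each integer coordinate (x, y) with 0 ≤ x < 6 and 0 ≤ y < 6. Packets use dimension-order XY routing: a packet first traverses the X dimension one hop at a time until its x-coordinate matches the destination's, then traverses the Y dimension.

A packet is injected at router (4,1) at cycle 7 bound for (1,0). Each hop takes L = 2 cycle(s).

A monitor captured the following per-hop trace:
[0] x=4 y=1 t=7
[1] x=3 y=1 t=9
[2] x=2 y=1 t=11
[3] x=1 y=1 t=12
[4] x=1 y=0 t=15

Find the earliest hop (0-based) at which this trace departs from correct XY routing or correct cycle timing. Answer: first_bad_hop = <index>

[1] (-1,+0) / 2c ⇒ ok
[2] (-1,+0) / 2c ⇒ ok
[3] (-1,+0) / 1c ⇒ BAD: Δcyc=1≠L

first_bad_hop = 3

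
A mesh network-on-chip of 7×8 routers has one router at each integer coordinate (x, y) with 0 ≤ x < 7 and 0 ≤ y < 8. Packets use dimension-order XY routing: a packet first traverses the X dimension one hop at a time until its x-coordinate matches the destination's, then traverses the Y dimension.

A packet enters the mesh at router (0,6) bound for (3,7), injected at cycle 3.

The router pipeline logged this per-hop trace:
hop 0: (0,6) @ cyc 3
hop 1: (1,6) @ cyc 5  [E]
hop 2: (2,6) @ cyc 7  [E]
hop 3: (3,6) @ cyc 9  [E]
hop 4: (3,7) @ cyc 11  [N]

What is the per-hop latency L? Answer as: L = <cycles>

L = 2

Between hops 0 and 1 the cycle counter advances 5 − 3 = 2.
That increment is L by definition: L = 2.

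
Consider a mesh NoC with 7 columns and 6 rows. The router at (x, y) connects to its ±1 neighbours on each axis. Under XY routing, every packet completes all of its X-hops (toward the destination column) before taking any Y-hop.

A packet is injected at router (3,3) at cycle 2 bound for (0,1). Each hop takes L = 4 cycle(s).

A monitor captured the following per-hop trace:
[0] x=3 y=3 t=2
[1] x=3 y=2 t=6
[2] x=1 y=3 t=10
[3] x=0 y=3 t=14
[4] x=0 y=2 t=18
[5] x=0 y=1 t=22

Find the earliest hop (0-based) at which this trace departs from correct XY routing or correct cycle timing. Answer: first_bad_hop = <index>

  1: Δx=+0 Δy=-1 Δt=4 [BAD: Y-move but x=3≠0]

first_bad_hop = 1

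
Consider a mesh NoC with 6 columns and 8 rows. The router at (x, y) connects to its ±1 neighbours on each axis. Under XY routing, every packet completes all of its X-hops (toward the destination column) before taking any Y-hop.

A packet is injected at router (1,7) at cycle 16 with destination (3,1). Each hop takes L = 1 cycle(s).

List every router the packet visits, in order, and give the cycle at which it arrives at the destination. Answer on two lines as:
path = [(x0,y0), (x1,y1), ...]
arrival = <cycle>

path = [(1,7), (2,7), (3,7), (3,6), (3,5), (3,4), (3,3), (3,2), (3,1)]
arrival = 24

  0. router=(1,7) cycle=16 (inject)
  1. router=(2,7) cycle=17 dir=E
  2. router=(3,7) cycle=18 dir=E
  3. router=(3,6) cycle=19 dir=S
  4. router=(3,5) cycle=20 dir=S
  5. router=(3,4) cycle=21 dir=S
  6. router=(3,3) cycle=22 dir=S
  7. router=(3,2) cycle=23 dir=S
  8. router=(3,1) cycle=24 dir=S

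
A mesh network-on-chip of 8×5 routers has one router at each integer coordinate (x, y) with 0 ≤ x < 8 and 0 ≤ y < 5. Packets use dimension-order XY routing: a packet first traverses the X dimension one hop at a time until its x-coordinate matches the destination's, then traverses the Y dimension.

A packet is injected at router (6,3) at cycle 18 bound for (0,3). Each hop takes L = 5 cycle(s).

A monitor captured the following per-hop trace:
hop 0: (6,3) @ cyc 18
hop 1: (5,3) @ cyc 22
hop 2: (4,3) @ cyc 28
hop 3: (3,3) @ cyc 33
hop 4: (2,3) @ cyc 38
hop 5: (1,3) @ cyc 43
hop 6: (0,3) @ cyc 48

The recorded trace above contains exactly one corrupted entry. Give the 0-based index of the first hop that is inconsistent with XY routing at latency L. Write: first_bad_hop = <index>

first_bad_hop = 1

hop 1: step (-1,+0), +4 cyc — BAD: Δcyc=4≠L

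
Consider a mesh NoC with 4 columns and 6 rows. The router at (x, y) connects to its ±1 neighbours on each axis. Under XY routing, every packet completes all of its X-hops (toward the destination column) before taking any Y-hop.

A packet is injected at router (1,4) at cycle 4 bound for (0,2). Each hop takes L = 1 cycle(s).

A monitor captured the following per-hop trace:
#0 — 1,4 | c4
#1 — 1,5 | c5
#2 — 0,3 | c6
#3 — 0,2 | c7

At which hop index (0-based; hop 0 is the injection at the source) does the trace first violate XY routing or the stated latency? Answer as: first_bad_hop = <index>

  1: Δx=+0 Δy=+1 Δt=1 [BAD: Y-move but x=1≠0]

first_bad_hop = 1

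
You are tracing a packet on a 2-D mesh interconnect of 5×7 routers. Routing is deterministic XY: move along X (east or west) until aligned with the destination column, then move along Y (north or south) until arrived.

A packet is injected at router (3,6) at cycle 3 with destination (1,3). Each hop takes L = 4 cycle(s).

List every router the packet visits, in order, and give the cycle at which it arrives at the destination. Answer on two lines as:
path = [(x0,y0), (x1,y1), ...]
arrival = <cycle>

path = [(3,6), (2,6), (1,6), (1,5), (1,4), (1,3)]
arrival = 23

src (3,6)  cyc=3
W→(2,6)  cyc=7
W→(1,6)  cyc=11
S→(1,5)  cyc=15
S→(1,4)  cyc=19
S→(1,3)  cyc=23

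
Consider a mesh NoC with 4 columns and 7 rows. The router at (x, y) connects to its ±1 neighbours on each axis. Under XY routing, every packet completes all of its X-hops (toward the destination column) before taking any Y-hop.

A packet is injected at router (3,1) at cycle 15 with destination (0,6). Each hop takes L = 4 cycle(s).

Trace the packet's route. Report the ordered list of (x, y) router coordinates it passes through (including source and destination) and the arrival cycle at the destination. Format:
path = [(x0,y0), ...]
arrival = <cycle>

path = [(3,1), (2,1), (1,1), (0,1), (0,2), (0,3), (0,4), (0,5), (0,6)]
arrival = 47

src (3,1)  cyc=15
W→(2,1)  cyc=19
W→(1,1)  cyc=23
W→(0,1)  cyc=27
N→(0,2)  cyc=31
N→(0,3)  cyc=35
N→(0,4)  cyc=39
N→(0,5)  cyc=43
N→(0,6)  cyc=47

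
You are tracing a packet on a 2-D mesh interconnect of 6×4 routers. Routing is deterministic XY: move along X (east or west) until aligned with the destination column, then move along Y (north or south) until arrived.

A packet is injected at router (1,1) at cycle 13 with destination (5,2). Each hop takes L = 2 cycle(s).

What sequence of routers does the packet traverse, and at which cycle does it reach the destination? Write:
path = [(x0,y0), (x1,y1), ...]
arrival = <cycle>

path = [(1,1), (2,1), (3,1), (4,1), (5,1), (5,2)]
arrival = 23

  0. router=(1,1) cycle=13 (inject)
  1. router=(2,1) cycle=15 dir=E
  2. router=(3,1) cycle=17 dir=E
  3. router=(4,1) cycle=19 dir=E
  4. router=(5,1) cycle=21 dir=E
  5. router=(5,2) cycle=23 dir=N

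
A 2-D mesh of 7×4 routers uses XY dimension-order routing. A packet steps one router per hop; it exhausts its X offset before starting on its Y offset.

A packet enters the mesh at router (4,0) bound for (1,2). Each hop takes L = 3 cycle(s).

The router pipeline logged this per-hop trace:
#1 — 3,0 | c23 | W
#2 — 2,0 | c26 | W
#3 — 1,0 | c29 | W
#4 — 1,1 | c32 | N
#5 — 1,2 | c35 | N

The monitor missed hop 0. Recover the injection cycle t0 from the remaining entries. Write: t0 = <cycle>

Hop 1 reached at cycle 23; hop k is at t0 + k·L.
So t0 = 23 − 1·3 = 20.

t0 = 20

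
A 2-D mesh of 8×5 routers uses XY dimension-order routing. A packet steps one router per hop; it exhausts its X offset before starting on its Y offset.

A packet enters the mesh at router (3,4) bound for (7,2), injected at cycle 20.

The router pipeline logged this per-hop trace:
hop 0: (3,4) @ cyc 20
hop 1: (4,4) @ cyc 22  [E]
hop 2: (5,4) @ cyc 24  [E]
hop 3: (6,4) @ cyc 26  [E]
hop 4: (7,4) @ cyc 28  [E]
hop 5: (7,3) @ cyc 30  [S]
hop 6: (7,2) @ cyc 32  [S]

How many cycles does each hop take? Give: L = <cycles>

Δcyc across hop 0→1: 22 − 20 = 2.
Each hop adds L, hence L = 2.

L = 2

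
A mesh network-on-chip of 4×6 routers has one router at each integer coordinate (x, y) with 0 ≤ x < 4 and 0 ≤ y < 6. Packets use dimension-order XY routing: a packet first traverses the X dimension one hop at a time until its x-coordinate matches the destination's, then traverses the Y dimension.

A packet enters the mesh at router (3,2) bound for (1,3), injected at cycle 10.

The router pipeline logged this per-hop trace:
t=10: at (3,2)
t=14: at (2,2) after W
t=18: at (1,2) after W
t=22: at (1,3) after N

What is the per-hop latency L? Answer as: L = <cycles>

L = 4

cyc[1] − cyc[0] = 14 − 10 = 4.
Per-hop latency L = Δcyc = 4.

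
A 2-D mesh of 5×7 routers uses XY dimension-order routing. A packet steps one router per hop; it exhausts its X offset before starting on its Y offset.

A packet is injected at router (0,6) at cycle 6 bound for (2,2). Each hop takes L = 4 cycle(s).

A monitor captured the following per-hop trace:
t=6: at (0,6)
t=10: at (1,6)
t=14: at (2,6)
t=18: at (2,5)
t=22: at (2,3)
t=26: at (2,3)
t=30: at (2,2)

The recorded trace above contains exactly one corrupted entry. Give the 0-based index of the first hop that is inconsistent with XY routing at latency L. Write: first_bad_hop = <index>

first_bad_hop = 4

[1] (+1,+0) / 4c ⇒ ok
[2] (+1,+0) / 4c ⇒ ok
[3] (+0,-1) / 4c ⇒ ok
[4] (+0,-2) / 4c ⇒ BAD: non-unit step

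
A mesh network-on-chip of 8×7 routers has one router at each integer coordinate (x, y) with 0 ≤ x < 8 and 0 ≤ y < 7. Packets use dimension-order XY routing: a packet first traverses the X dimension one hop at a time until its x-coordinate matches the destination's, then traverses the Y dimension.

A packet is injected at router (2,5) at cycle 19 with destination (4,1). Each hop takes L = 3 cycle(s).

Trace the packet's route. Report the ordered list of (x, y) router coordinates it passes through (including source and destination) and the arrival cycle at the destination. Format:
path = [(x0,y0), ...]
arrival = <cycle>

  0. router=(2,5) cycle=19 (inject)
  1. router=(3,5) cycle=22 dir=E
  2. router=(4,5) cycle=25 dir=E
  3. router=(4,4) cycle=28 dir=S
  4. router=(4,3) cycle=31 dir=S
  5. router=(4,2) cycle=34 dir=S
  6. router=(4,1) cycle=37 dir=S

path = [(2,5), (3,5), (4,5), (4,4), (4,3), (4,2), (4,1)]
arrival = 37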